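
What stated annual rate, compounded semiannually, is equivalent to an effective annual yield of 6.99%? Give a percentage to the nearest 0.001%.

(1 + r/2)^2 − 1 = 0.0699, so 1 + r/2 = 1.0699^(1/2).
r/2 = 0.034360, so r = 0.068719 = 6.872%.

6.872%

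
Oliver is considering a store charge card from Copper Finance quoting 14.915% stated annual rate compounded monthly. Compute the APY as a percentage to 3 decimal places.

EAR = (1 + 0.14915/12)^12 − 1.
= (1 + 0.012429)^12 − 1 = 1.159780 − 1 = 15.978%.

15.978%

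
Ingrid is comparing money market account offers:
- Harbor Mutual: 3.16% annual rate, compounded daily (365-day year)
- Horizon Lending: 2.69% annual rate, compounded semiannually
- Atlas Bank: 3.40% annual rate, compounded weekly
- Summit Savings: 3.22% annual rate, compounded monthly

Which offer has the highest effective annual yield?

Harbor Mutual: (1 + 0.0316/365)^365 − 1 = 3.210%
Horizon Lending: (1 + 0.0269/2)^2 − 1 = 2.708%
Atlas Bank: (1 + 0.0340/52)^52 − 1 = 3.457%
Summit Savings: (1 + 0.0322/12)^12 − 1 = 3.268%
The highest effective annual rate is Atlas Bank at 3.457%.

Atlas Bank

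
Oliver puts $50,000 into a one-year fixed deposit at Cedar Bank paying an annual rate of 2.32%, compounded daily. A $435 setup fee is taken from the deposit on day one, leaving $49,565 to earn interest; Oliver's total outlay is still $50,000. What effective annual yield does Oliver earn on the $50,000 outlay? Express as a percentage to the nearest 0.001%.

Value after one year: 49,565 × (1 + 0.0232/365)^365 = 49,565 × 1.023470 = $50,728.31.
Effective yield on the $50,000 outlay: 50,728.31 / 50,000 − 1 = 0.014566 = 1.457%.

1.457%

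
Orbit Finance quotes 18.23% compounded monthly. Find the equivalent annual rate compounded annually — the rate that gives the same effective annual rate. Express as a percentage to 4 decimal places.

EAR = (1 + 0.1823/12)^12 − 1 = 0.198330.
Compounded annually, the equivalent nominal rate is the EAR itself: 19.8330%.

19.8330%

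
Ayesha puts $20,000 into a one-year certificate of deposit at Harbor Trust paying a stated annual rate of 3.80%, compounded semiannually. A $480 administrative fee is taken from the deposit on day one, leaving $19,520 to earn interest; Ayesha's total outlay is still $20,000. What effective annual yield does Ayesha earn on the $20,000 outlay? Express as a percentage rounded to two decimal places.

1.34%

Value after one year: 19,520 × (1 + 0.0380/2)^2 = 19,520 × 1.038361 = $20,268.81.
Effective yield on the $20,000 outlay: 20,268.81 / 20,000 − 1 = 0.013440 = 1.34%.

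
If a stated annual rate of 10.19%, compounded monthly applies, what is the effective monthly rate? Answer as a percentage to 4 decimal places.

0.8492%

With a nominal annual rate compounded monthly, the periodic rate is the nominal rate divided by 12.
i = 0.1019 / 12 = 0.0084917 = 0.8492%.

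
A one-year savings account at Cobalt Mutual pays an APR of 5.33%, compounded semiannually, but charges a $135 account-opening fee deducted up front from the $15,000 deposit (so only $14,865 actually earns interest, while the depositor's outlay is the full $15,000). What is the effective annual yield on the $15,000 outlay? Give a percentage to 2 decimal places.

Value after one year: 14,865 × (1 + 0.0533/2)^2 = 14,865 × 1.054010 = $15,667.86.
Effective yield on the $15,000 outlay: 15,667.86 / 15,000 − 1 = 0.044524 = 4.45%.

4.45%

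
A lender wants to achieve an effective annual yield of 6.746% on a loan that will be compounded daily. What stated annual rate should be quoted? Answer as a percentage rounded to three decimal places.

6.529%

(1 + r/365)^365 − 1 = 0.06746, so 1 + r/365 = 1.06746^(1/365).
r/365 = 0.000179, so r = 0.065288 = 6.529%.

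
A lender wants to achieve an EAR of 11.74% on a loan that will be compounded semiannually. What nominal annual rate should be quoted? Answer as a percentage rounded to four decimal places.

11.4143%

(1 + r/2)^2 − 1 = 0.1174, so 1 + r/2 = 1.1174^(1/2).
r/2 = 0.057071, so r = 0.114143 = 11.4143%.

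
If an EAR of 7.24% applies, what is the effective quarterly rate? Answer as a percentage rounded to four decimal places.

The per-quarter rate i satisfies (1 + i)^4 = 1 + 0.0724.
i = 1.0724^(1/4) − 1 = 0.0176284 = 1.7628%.

1.7628%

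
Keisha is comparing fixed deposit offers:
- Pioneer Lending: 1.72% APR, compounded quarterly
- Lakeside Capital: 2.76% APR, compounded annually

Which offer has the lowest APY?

Pioneer Lending

Pioneer Lending: (1 + 0.0172/4)^4 − 1 = 1.731%
Lakeside Capital: compounded annually, EAR = 2.760%
The lowest effective annual rate is Pioneer Lending at 1.731%.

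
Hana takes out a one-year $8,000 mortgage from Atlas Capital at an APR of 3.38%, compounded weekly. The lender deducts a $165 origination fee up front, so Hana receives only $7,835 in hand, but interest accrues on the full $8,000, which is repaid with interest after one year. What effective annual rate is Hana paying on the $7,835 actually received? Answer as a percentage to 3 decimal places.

5.615%

Amount owed after one year: 8,000 × (1 + 0.0338/52)^52 = 8,000 × 1.034366 = $8,274.93.
Effective rate on net proceeds: 8,274.93 / 7,835 − 1 = 0.056149 = 5.615%.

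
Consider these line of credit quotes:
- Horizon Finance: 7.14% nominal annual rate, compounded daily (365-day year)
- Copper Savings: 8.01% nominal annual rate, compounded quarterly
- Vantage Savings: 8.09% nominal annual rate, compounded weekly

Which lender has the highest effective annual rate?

Vantage Savings

Horizon Finance: (1 + 0.0714/365)^365 − 1 = 7.400%
Copper Savings: (1 + 0.0801/4)^4 − 1 = 8.254%
Vantage Savings: (1 + 0.0809/52)^52 − 1 = 8.419%
The highest effective annual rate is Vantage Savings at 8.419%.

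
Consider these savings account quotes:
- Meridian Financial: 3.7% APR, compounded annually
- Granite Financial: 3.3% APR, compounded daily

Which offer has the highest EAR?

Meridian Financial: compounded annually, EAR = 3.700%
Granite Financial: (1 + 0.033/365)^365 − 1 = 3.355%
The highest effective annual rate is Meridian Financial at 3.700%.

Meridian Financial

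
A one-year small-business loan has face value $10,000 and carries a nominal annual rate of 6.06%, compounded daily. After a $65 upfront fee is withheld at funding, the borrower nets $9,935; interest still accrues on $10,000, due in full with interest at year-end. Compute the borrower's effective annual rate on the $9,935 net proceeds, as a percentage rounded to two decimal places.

Amount owed after one year: 10,000 × (1 + 0.0606/365)^365 = 10,000 × 1.062468 = $10,624.68.
Effective rate on net proceeds: 10,624.68 / 9,935 − 1 = 0.069420 = 6.94%.

6.94%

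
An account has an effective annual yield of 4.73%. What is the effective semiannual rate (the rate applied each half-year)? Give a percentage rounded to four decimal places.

2.3377%

The per-half-year rate i satisfies (1 + i)^2 = 1 + 0.0473.
i = 1.0473^(1/2) − 1 = 0.0233768 = 2.3377%.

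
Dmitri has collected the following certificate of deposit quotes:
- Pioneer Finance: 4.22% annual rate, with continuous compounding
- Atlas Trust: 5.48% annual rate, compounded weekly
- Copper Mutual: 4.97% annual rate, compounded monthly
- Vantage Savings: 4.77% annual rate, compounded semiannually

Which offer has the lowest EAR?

Pioneer Finance

Pioneer Finance: e^0.0422 − 1 = 4.310%
Atlas Trust: (1 + 0.0548/52)^52 − 1 = 5.630%
Copper Mutual: (1 + 0.0497/12)^12 − 1 = 5.085%
Vantage Savings: (1 + 0.0477/2)^2 − 1 = 4.827%
The lowest effective annual rate is Pioneer Finance at 4.310%.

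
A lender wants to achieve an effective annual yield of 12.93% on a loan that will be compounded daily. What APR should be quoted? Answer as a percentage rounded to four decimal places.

(1 + r/365)^365 − 1 = 0.1293, so 1 + r/365 = 1.1293^(1/365).
r/365 = 0.000333, so r = 0.121618 = 12.1618%.

12.1618%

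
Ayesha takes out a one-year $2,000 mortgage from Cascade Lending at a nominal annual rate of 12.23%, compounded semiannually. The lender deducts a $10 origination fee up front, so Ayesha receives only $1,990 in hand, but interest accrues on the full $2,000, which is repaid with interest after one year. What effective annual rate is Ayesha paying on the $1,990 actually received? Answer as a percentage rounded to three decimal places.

Amount owed after one year: 2,000 × (1 + 0.1223/2)^2 = 2,000 × 1.126039 = $2,252.08.
Effective rate on net proceeds: 2,252.08 / 1,990 − 1 = 0.131698 = 13.170%.

13.170%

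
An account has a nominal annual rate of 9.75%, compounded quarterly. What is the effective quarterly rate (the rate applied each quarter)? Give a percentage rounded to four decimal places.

2.4375%

With a nominal annual rate compounded quarterly, the periodic rate is the nominal rate divided by 4.
i = 0.0975 / 4 = 0.0243750 = 2.4375%.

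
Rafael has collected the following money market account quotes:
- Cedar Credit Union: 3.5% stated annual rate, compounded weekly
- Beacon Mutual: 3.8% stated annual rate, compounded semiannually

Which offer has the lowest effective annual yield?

Cedar Credit Union

Cedar Credit Union: (1 + 0.035/52)^52 − 1 = 3.561%
Beacon Mutual: (1 + 0.038/2)^2 − 1 = 3.836%
The lowest effective annual rate is Cedar Credit Union at 3.561%.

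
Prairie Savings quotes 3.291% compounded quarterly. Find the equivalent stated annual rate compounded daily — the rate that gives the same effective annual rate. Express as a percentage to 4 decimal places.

EAR = (1 + 0.03291/4)^4 − 1 = 0.033318.
Solve (1 + r/365)^365 = 1.033318: r/365 = 1.033318^(1/365) − 1 = 0.000090, so r = 0.032777 = 3.2777%.

3.2777%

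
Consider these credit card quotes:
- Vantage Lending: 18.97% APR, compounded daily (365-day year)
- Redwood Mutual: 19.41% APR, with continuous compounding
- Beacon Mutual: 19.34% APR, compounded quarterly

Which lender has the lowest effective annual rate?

Beacon Mutual

Vantage Lending: (1 + 0.1897/365)^365 − 1 = 20.883%
Redwood Mutual: e^0.1941 − 1 = 21.422%
Beacon Mutual: (1 + 0.1934/4)^4 − 1 = 20.788%
The lowest effective annual rate is Beacon Mutual at 20.788%.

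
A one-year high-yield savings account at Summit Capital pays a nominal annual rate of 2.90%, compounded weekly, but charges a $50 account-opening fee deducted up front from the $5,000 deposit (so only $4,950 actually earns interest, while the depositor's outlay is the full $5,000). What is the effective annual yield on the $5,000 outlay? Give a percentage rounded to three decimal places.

1.912%

Value after one year: 4,950 × (1 + 0.0290/52)^52 = 4,950 × 1.029416 = $5,095.61.
Effective yield on the $5,000 outlay: 5,095.61 / 5,000 − 1 = 0.019122 = 1.912%.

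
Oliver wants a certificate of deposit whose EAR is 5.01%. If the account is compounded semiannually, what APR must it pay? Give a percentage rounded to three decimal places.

(1 + r/2)^2 − 1 = 0.0501, so 1 + r/2 = 1.0501^(1/2).
r/2 = 0.024744, so r = 0.049488 = 4.949%.

4.949%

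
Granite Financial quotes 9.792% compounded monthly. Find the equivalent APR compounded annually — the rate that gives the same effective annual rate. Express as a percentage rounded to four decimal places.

EAR = (1 + 0.09792/12)^12 − 1 = 0.102436.
Compounded annually, the equivalent nominal rate is the EAR itself: 10.2436%.

10.2436%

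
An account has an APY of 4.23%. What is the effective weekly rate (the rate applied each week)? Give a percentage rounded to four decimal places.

The per-week rate i satisfies (1 + i)^52 = 1 + 0.0423.
i = 1.0423^(1/52) − 1 = 0.0007970 = 0.0797%.

0.0797%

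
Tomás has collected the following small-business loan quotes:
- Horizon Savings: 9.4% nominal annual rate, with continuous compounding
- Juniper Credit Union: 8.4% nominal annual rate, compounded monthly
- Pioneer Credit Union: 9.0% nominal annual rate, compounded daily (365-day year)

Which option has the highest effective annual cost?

Horizon Savings: e^0.094 − 1 = 9.856%
Juniper Credit Union: (1 + 0.084/12)^12 − 1 = 8.731%
Pioneer Credit Union: (1 + 0.090/365)^365 − 1 = 9.416%
The highest effective annual rate is Horizon Savings at 9.856%.

Horizon Savings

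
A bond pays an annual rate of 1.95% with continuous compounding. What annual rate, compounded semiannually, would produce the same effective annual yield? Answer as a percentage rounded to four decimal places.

1.9595%

EAR under continuous compounding: e^0.0195 − 1 = 0.019691.
Solve (1 + r/2)^2 = 1.019691: r/2 = 1.019691^(1/2) − 1 = 0.009798, so r = 0.019595 = 1.9595%.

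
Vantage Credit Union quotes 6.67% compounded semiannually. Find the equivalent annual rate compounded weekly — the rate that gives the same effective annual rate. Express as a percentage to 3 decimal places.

6.565%

EAR = (1 + 0.0667/2)^2 − 1 = 0.067812.
Solve (1 + r/52)^52 = 1.067812: r/52 = 1.067812^(1/52) − 1 = 0.001263, so r = 0.065653 = 6.565%.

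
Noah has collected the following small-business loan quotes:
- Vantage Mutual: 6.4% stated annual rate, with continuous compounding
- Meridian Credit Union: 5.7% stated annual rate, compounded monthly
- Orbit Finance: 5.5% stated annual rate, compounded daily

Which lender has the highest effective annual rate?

Vantage Mutual

Vantage Mutual: e^0.064 − 1 = 6.609%
Meridian Credit Union: (1 + 0.057/12)^12 − 1 = 5.851%
Orbit Finance: (1 + 0.055/365)^365 − 1 = 5.654%
The highest effective annual rate is Vantage Mutual at 6.609%.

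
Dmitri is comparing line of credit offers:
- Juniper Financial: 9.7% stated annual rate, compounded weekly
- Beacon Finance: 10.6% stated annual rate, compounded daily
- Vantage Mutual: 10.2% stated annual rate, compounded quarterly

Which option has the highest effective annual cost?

Juniper Financial: (1 + 0.097/52)^52 − 1 = 10.176%
Beacon Finance: (1 + 0.106/365)^365 − 1 = 11.180%
Vantage Mutual: (1 + 0.102/4)^4 − 1 = 10.597%
The highest effective annual rate is Beacon Finance at 11.180%.

Beacon Finance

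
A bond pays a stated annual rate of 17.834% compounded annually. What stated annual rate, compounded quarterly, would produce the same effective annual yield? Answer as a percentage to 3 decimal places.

Compounded annually, EAR = nominal = 0.178340.
Solve (1 + r/4)^4 = 1.178340: r/4 = 1.178340^(1/4) − 1 = 0.041880, so r = 0.167520 = 16.752%.

16.752%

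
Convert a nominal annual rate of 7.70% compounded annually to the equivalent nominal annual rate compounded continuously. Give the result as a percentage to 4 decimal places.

Compounded annually, EAR = nominal = 0.077000.
Equivalent continuous rate: r = ln(1 + 0.077000) = 0.074179 = 7.4179%.

7.4179%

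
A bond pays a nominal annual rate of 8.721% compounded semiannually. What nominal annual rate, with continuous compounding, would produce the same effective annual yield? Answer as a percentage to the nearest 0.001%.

EAR = (1 + 0.08721/2)^2 − 1 = 0.089111.
Equivalent continuous rate: r = ln(1 + 0.089111) = 0.085362 = 8.536%.

8.536%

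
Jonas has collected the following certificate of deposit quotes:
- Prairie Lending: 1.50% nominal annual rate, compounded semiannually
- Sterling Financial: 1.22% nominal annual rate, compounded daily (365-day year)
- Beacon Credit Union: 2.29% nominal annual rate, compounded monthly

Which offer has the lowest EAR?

Prairie Lending: (1 + 0.0150/2)^2 − 1 = 1.506%
Sterling Financial: (1 + 0.0122/365)^365 − 1 = 1.227%
Beacon Credit Union: (1 + 0.0229/12)^12 − 1 = 2.314%
The lowest effective annual rate is Sterling Financial at 1.227%.

Sterling Financial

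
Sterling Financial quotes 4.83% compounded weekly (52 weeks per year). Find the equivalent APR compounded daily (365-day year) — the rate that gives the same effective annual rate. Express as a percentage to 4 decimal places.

EAR = (1 + 0.0483/52)^52 − 1 = 0.049462.
Solve (1 + r/365)^365 = 1.049462: r/365 = 1.049462^(1/365) − 1 = 0.000132, so r = 0.048281 = 4.8281%.

4.8281%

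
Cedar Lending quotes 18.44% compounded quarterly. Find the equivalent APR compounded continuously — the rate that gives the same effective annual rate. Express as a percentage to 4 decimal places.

EAR = (1 + 0.1844/4)^4 − 1 = 0.197548.
Equivalent continuous rate: r = ln(1 + 0.197548) = 0.180276 = 18.0276%.

18.0276%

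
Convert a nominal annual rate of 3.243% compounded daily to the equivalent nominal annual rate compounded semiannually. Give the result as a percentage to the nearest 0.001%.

3.269%

EAR = (1 + 0.03243/365)^365 − 1 = 0.032960.
Solve (1 + r/2)^2 = 1.032960: r/2 = 1.032960^(1/2) − 1 = 0.016346, so r = 0.032693 = 3.269%.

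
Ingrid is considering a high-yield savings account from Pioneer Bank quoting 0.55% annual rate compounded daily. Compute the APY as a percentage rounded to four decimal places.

EAR = (1 + 0.0055/365)^365 − 1.
= (1 + 0.000015)^365 − 1 = 1.005515 − 1 = 0.5515%.

0.5515%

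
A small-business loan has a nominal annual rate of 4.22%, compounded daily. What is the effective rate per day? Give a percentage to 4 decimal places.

With a nominal annual rate compounded daily, the periodic rate is the nominal rate divided by 365.
i = 0.0422 / 365 = 0.0001156 = 0.0116%.

0.0116%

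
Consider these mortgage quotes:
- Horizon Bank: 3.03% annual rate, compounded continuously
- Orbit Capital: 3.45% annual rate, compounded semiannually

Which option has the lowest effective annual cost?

Horizon Bank: e^0.0303 − 1 = 3.076%
Orbit Capital: (1 + 0.0345/2)^2 − 1 = 3.480%
The lowest effective annual rate is Horizon Bank at 3.076%.

Horizon Bank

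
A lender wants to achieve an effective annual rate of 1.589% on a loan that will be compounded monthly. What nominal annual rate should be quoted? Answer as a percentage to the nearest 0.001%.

1.578%

(1 + r/12)^12 − 1 = 0.01589, so 1 + r/12 = 1.01589^(1/12).
r/12 = 0.001315, so r = 0.015775 = 1.578%.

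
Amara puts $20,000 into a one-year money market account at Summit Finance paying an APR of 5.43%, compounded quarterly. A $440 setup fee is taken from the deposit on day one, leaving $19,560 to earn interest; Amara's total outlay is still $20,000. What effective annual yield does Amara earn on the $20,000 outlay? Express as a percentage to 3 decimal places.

Value after one year: 19,560 × (1 + 0.0543/4)^4 = 19,560 × 1.055416 = $20,643.93.
Effective yield on the $20,000 outlay: 20,643.93 / 20,000 − 1 = 0.032197 = 3.220%.

3.220%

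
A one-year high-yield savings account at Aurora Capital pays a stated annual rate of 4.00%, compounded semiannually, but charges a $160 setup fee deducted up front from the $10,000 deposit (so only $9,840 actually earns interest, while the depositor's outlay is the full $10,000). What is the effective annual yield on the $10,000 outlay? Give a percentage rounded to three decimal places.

2.375%

Value after one year: 9,840 × (1 + 0.0400/2)^2 = 9,840 × 1.040400 = $10,237.54.
Effective yield on the $10,000 outlay: 10,237.54 / 10,000 − 1 = 0.023754 = 2.375%.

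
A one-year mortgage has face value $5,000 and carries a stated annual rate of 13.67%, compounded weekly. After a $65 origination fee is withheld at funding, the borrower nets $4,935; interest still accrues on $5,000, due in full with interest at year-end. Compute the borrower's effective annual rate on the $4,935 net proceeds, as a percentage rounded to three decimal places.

16.138%

Amount owed after one year: 5,000 × (1 + 0.1367/52)^52 = 5,000 × 1.146279 = $5,731.39.
Effective rate on net proceeds: 5,731.39 / 4,935 − 1 = 0.161376 = 16.138%.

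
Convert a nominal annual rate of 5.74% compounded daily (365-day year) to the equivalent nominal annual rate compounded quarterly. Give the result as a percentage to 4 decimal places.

EAR = (1 + 0.0574/365)^365 − 1 = 0.059075.
Solve (1 + r/4)^4 = 1.059075: r/4 = 1.059075^(1/4) − 1 = 0.014452, so r = 0.057809 = 5.7809%.

5.7809%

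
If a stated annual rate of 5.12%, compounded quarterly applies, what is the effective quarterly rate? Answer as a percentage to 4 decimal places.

1.2800%

With a nominal annual rate compounded quarterly, the periodic rate is the nominal rate divided by 4.
i = 0.0512 / 4 = 0.0128000 = 1.2800%.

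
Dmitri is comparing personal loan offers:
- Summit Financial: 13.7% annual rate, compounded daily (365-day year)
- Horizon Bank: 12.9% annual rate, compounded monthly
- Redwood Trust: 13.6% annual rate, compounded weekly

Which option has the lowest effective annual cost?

Summit Financial: (1 + 0.137/365)^365 − 1 = 14.680%
Horizon Bank: (1 + 0.129/12)^12 − 1 = 13.691%
Redwood Trust: (1 + 0.136/52)^52 − 1 = 14.548%
The lowest effective annual rate is Horizon Bank at 13.691%.

Horizon Bank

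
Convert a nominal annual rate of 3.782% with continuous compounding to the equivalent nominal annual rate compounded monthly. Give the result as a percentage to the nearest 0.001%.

EAR under continuous compounding: e^0.03782 − 1 = 0.038544.
Solve (1 + r/12)^12 = 1.038544: r/12 = 1.038544^(1/12) − 1 = 0.003157, so r = 0.037880 = 3.788%.

3.788%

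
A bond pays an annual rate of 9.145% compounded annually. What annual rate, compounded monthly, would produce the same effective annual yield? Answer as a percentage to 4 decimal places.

Compounded annually, EAR = nominal = 0.091450.
Solve (1 + r/12)^12 = 1.091450: r/12 = 1.091450^(1/12) − 1 = 0.007319, so r = 0.087827 = 8.7827%.

8.7827%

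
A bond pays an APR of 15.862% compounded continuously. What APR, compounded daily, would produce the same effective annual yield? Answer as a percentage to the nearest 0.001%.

EAR under continuous compounding: e^0.15862 − 1 = 0.171893.
Solve (1 + r/365)^365 = 1.171893: r/365 = 1.171893^(1/365) − 1 = 0.000435, so r = 0.158654 = 15.865%.

15.865%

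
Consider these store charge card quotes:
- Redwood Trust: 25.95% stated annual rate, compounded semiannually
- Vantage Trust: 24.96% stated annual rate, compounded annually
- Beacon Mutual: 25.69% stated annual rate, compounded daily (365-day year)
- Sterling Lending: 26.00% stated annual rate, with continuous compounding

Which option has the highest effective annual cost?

Sterling Lending

Redwood Trust: (1 + 0.2595/2)^2 − 1 = 27.634%
Vantage Trust: compounded annually, EAR = 24.960%
Beacon Mutual: (1 + 0.2569/365)^365 − 1 = 29.280%
Sterling Lending: e^0.2600 − 1 = 29.693%
The highest effective annual rate is Sterling Lending at 29.693%.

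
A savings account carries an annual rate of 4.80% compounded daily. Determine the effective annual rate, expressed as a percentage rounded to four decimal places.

4.9167%

EAR = (1 + 0.0480/365)^365 − 1.
= (1 + 0.000132)^365 − 1 = 1.049167 − 1 = 4.9167%.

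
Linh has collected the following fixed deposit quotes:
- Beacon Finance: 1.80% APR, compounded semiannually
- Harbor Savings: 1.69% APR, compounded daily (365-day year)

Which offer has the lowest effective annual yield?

Harbor Savings

Beacon Finance: (1 + 0.0180/2)^2 − 1 = 1.808%
Harbor Savings: (1 + 0.0169/365)^365 − 1 = 1.704%
The lowest effective annual rate is Harbor Savings at 1.704%.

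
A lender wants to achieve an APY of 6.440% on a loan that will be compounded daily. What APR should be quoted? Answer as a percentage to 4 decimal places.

6.2417%

(1 + r/365)^365 − 1 = 0.06440, so 1 + r/365 = 1.06440^(1/365).
r/365 = 0.000171, so r = 0.062417 = 6.2417%.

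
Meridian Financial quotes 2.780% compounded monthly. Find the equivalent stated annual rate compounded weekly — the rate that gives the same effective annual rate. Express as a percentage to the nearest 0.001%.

2.778%

EAR = (1 + 0.02780/12)^12 − 1 = 0.028157.
Solve (1 + r/52)^52 = 1.028157: r/52 = 1.028157^(1/52) − 1 = 0.000534, so r = 0.027775 = 2.778%.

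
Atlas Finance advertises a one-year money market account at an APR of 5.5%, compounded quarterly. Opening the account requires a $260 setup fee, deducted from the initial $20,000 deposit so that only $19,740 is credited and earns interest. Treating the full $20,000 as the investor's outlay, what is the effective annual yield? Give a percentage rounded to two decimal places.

4.24%

Value after one year: 19,740 × (1 + 0.055/4)^4 = 19,740 × 1.056145 = $20,848.30.
Effective yield on the $20,000 outlay: 20,848.30 / 20,000 − 1 = 0.042415 = 4.24%.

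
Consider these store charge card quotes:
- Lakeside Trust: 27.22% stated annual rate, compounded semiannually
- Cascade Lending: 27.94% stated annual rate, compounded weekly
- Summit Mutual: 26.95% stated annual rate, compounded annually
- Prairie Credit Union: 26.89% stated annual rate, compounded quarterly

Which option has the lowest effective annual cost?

Lakeside Trust: (1 + 0.2722/2)^2 − 1 = 29.072%
Cascade Lending: (1 + 0.2794/52)^52 − 1 = 32.135%
Summit Mutual: compounded annually, EAR = 26.950%
Prairie Credit Union: (1 + 0.2689/4)^4 − 1 = 29.725%
The lowest effective annual rate is Summit Mutual at 26.950%.

Summit Mutual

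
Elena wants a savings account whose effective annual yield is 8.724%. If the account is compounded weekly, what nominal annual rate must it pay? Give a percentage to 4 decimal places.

(1 + r/52)^52 − 1 = 0.08724, so 1 + r/52 = 1.08724^(1/52).
r/52 = 0.001610, so r = 0.083710 = 8.3710%.

8.3710%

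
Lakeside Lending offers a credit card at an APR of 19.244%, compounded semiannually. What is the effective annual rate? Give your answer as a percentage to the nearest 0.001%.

20.170%

EAR = (1 + 0.19244/2)^2 − 1.
= 1.201698 − 1 = 20.170%.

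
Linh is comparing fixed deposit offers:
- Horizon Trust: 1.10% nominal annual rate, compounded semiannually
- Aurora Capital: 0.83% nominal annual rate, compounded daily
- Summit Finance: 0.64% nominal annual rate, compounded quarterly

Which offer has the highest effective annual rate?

Horizon Trust: (1 + 0.0110/2)^2 − 1 = 1.103%
Aurora Capital: (1 + 0.0083/365)^365 − 1 = 0.833%
Summit Finance: (1 + 0.0064/4)^4 − 1 = 0.642%
The highest effective annual rate is Horizon Trust at 1.103%.

Horizon Trust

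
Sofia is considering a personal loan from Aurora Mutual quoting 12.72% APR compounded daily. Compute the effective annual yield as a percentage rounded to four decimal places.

13.5619%

EAR = (1 + 0.1272/365)^365 − 1.
= (1 + 0.000348)^365 − 1 = 1.135619 − 1 = 13.5619%.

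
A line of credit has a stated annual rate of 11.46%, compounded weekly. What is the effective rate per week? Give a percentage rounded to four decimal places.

With a nominal annual rate compounded weekly, the periodic rate is the nominal rate divided by 52.
i = 0.1146 / 52 = 0.0022038 = 0.2204%.

0.2204%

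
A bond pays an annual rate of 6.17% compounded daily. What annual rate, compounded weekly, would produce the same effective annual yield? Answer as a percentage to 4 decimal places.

6.1731%

EAR = (1 + 0.0617/365)^365 − 1 = 0.063638.
Solve (1 + r/52)^52 = 1.063638: r/52 = 1.063638^(1/52) − 1 = 0.001187, so r = 0.061731 = 6.1731%.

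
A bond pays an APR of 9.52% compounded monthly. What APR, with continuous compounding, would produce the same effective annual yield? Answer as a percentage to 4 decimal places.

9.4824%

EAR = (1 + 0.0952/12)^12 − 1 = 0.099466.
Equivalent continuous rate: r = ln(1 + 0.099466) = 0.094824 = 9.4824%.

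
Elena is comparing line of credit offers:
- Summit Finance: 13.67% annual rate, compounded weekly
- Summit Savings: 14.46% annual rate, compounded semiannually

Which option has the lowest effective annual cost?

Summit Finance: (1 + 0.1367/52)^52 − 1 = 14.628%
Summit Savings: (1 + 0.1446/2)^2 − 1 = 14.983%
The lowest effective annual rate is Summit Finance at 14.628%.

Summit Finance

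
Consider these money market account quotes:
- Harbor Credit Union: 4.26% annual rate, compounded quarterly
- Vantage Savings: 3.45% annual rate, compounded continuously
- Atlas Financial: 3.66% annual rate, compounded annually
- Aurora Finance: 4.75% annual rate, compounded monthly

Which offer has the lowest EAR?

Vantage Savings

Harbor Credit Union: (1 + 0.0426/4)^4 − 1 = 4.329%
Vantage Savings: e^0.0345 − 1 = 3.510%
Atlas Financial: compounded annually, EAR = 3.660%
Aurora Finance: (1 + 0.0475/12)^12 − 1 = 4.855%
The lowest effective annual rate is Vantage Savings at 3.510%.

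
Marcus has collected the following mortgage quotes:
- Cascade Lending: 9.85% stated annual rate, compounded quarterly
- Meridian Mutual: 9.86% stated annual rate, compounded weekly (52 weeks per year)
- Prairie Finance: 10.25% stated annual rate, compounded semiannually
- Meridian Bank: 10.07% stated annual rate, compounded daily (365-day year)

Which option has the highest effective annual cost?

Meridian Bank

Cascade Lending: (1 + 0.0985/4)^4 − 1 = 10.220%
Meridian Mutual: (1 + 0.0986/52)^52 − 1 = 10.352%
Prairie Finance: (1 + 0.1025/2)^2 − 1 = 10.513%
Meridian Bank: (1 + 0.1007/365)^365 − 1 = 10.593%
The highest effective annual rate is Meridian Bank at 10.593%.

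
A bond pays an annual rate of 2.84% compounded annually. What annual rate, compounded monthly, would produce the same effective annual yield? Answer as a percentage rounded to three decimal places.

Compounded annually, EAR = nominal = 0.028400.
Solve (1 + r/12)^12 = 1.028400: r/12 = 1.028400^(1/12) − 1 = 0.002336, so r = 0.028037 = 2.804%.

2.804%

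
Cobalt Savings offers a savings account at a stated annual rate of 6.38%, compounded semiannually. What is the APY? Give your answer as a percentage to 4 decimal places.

6.4818%

EAR = (1 + 0.0638/2)^2 − 1.
= (1 + 0.031900)^2 − 1 = 1.064818 − 1 = 6.4818%.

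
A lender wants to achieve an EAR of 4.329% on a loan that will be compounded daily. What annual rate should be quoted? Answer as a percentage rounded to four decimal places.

(1 + r/365)^365 − 1 = 0.04329, so 1 + r/365 = 1.04329^(1/365).
r/365 = 0.000116, so r = 0.042382 = 4.2382%.

4.2382%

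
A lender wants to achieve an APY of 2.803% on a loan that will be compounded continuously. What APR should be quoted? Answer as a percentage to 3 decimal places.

2.764%

Continuous: nominal r satisfies e^r − 1 = 0.02803.
r = ln(1 + 0.02803) = ln(1.02803) = 0.027644 = 2.764%.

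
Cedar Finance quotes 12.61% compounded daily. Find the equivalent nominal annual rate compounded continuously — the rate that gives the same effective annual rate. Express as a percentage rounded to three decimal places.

12.608%

EAR = (1 + 0.1261/365)^365 − 1 = 0.134371.
Equivalent continuous rate: r = ln(1 + 0.134371) = 0.126078 = 12.608%.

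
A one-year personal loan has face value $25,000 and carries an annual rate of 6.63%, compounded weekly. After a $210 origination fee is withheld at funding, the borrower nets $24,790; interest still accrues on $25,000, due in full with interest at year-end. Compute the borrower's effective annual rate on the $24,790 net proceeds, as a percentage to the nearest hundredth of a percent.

7.76%

Amount owed after one year: 25,000 × (1 + 0.0663/52)^52 = 25,000 × 1.068502 = $26,712.55.
Effective rate on net proceeds: 26,712.55 / 24,790 − 1 = 0.077554 = 7.76%.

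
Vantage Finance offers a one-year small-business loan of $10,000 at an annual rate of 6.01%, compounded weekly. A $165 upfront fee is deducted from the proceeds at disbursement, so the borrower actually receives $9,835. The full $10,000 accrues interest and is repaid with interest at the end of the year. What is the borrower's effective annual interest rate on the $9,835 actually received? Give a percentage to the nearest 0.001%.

Amount owed after one year: 10,000 × (1 + 0.0601/52)^52 = 10,000 × 1.061906 = $10,619.06.
Effective rate on net proceeds: 10,619.06 / 9,835 − 1 = 0.079721 = 7.972%.

7.972%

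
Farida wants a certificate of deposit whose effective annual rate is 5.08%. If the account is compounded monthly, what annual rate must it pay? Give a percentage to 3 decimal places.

(1 + r/12)^12 − 1 = 0.0508, so 1 + r/12 = 1.0508^(1/12).
r/12 = 0.004138, so r = 0.049654 = 4.965%.

4.965%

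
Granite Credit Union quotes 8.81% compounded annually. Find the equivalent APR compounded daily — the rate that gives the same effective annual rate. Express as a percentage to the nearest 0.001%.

Compounded annually, EAR = nominal = 0.088100.
Solve (1 + r/365)^365 = 1.088100: r/365 = 1.088100^(1/365) − 1 = 0.000231, so r = 0.084443 = 8.444%.

8.444%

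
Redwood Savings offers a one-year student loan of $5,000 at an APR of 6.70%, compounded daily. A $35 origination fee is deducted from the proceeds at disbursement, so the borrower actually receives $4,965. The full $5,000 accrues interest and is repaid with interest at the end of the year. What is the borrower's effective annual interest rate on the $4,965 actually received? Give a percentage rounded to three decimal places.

Amount owed after one year: 5,000 × (1 + 0.0670/365)^365 = 5,000 × 1.069289 = $5,346.44.
Effective rate on net proceeds: 5,346.44 / 4,965 − 1 = 0.076827 = 7.683%.

7.683%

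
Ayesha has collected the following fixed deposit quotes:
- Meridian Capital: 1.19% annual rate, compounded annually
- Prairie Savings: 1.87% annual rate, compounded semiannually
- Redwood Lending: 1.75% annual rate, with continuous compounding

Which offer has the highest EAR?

Meridian Capital: compounded annually, EAR = 1.190%
Prairie Savings: (1 + 0.0187/2)^2 − 1 = 1.879%
Redwood Lending: e^0.0175 − 1 = 1.765%
The highest effective annual rate is Prairie Savings at 1.879%.

Prairie Savings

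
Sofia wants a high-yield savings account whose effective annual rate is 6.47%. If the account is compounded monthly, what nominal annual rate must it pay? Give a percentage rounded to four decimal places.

(1 + r/12)^12 − 1 = 0.0647, so 1 + r/12 = 1.0647^(1/12).
r/12 = 0.005238, so r = 0.062857 = 6.2857%.

6.2857%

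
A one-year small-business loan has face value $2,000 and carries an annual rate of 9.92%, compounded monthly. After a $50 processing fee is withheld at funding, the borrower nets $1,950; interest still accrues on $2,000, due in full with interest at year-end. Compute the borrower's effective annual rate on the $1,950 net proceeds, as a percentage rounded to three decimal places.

Amount owed after one year: 2,000 × (1 + 0.0992/12)^12 = 2,000 × 1.103837 = $2,207.67.
Effective rate on net proceeds: 2,207.67 / 1,950 − 1 = 0.132140 = 13.214%.

13.214%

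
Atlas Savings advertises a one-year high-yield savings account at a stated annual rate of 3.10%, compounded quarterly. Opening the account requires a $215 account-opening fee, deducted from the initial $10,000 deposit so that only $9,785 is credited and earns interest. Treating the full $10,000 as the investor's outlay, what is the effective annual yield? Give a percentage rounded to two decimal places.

Value after one year: 9,785 × (1 + 0.0310/4)^4 = 9,785 × 1.031362 = $10,091.88.
Effective yield on the $10,000 outlay: 10,091.88 / 10,000 − 1 = 0.009188 = 0.92%.

0.92%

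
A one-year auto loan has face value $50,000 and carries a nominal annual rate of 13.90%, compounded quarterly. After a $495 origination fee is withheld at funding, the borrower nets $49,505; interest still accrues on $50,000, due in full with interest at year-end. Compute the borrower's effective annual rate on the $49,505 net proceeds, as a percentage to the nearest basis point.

15.79%

Amount owed after one year: 50,000 × (1 + 0.1390/4)^4 = 50,000 × 1.146415 = $57,320.73.
Effective rate on net proceeds: 57,320.73 / 49,505 − 1 = 0.157878 = 15.79%.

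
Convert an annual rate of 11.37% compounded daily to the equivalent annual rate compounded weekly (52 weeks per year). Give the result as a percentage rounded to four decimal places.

EAR = (1 + 0.1137/365)^365 − 1 = 0.120396.
Solve (1 + r/52)^52 = 1.120396: r/52 = 1.120396^(1/52) − 1 = 0.002189, so r = 0.113807 = 11.3807%.

11.3807%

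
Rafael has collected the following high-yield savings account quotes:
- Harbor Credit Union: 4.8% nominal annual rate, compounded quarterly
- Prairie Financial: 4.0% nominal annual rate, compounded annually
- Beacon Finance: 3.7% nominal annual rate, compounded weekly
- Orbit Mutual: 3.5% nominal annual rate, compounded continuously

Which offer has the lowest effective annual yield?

Orbit Mutual

Harbor Credit Union: (1 + 0.048/4)^4 − 1 = 4.887%
Prairie Financial: compounded annually, EAR = 4.000%
Beacon Finance: (1 + 0.037/52)^52 − 1 = 3.768%
Orbit Mutual: e^0.035 − 1 = 3.562%
The lowest effective annual rate is Orbit Mutual at 3.562%.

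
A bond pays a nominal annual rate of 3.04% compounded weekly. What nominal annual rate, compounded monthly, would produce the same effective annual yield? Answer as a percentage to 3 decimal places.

3.043%

EAR = (1 + 0.0304/52)^52 − 1 = 0.030858.
Solve (1 + r/12)^12 = 1.030858: r/12 = 1.030858^(1/12) − 1 = 0.002536, so r = 0.030430 = 3.043%.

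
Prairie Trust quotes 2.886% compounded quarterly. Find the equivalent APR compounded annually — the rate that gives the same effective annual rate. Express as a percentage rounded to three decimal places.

EAR = (1 + 0.02886/4)^4 − 1 = 0.029174.
Compounded annually, the equivalent nominal rate is the EAR itself: 2.917%.

2.917%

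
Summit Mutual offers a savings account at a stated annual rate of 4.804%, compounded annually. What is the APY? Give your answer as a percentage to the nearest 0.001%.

4.804%

Annual compounding means the effective rate equals the nominal rate: 4.804%.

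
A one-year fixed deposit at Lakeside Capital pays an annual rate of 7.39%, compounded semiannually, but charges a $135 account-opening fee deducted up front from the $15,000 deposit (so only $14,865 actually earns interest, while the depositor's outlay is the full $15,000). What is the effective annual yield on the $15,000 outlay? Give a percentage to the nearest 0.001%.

6.559%

Value after one year: 14,865 × (1 + 0.0739/2)^2 = 14,865 × 1.075265 = $15,983.82.
Effective yield on the $15,000 outlay: 15,983.82 / 15,000 − 1 = 0.065588 = 6.559%.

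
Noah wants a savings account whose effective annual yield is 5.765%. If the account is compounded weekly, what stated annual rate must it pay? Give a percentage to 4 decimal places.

(1 + r/52)^52 − 1 = 0.05765, so 1 + r/52 = 1.05765^(1/52).
r/52 = 0.001078, so r = 0.056080 = 5.6080%.

5.6080%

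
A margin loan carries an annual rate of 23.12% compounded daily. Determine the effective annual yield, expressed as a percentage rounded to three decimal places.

26.002%

EAR = (1 + 0.2312/365)^365 − 1.
= 1.260019 − 1 = 26.002%.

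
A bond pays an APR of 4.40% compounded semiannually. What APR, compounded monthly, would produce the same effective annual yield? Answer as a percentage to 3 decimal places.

4.360%

EAR = (1 + 0.0440/2)^2 − 1 = 0.044484.
Solve (1 + r/12)^12 = 1.044484: r/12 = 1.044484^(1/12) − 1 = 0.003634, so r = 0.043602 = 4.360%.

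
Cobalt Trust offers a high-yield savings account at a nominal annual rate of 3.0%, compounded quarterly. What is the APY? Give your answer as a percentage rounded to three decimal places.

3.034%

EAR = (1 + 0.030/4)^4 − 1.
= (1 + 0.007500)^4 − 1 = 1.030339 − 1 = 3.034%.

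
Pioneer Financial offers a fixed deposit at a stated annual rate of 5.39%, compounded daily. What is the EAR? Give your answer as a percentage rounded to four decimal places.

EAR = (1 + 0.0539/365)^365 − 1.
= (1 + 0.000148)^365 − 1 = 1.055375 − 1 = 5.5375%.

5.5375%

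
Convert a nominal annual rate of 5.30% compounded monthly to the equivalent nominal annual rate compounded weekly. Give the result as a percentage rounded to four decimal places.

5.2910%

EAR = (1 + 0.0530/12)^12 − 1 = 0.054307.
Solve (1 + r/52)^52 = 1.054307: r/52 = 1.054307^(1/52) − 1 = 0.001018, so r = 0.052910 = 5.2910%.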